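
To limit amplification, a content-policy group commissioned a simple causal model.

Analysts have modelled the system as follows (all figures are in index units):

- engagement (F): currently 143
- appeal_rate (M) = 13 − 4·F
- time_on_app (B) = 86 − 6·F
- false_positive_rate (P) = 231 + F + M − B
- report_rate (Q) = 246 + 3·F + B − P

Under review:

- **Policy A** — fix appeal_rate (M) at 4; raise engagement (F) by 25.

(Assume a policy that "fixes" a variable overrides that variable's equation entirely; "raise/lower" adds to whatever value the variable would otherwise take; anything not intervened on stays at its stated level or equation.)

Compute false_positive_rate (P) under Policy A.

1325

Policy A (M := 4, F + 25):
  F = 143 + 25 = 168
  M = 4
  B = 86 − 6·168 = -922
  P = 231 + 168 + 4 − (-922) = 1325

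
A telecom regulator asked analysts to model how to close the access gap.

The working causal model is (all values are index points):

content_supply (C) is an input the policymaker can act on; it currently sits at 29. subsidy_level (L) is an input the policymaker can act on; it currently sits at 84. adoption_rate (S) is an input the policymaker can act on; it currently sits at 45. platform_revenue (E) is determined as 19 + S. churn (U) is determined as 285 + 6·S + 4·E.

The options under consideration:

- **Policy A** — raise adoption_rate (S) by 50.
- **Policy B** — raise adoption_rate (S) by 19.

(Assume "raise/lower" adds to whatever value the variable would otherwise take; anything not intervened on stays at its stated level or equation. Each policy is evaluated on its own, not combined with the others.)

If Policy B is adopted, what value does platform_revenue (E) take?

Policy B (S + 19):
  S = 45 + 19 = 64
  E = 19 + 64 = 83

83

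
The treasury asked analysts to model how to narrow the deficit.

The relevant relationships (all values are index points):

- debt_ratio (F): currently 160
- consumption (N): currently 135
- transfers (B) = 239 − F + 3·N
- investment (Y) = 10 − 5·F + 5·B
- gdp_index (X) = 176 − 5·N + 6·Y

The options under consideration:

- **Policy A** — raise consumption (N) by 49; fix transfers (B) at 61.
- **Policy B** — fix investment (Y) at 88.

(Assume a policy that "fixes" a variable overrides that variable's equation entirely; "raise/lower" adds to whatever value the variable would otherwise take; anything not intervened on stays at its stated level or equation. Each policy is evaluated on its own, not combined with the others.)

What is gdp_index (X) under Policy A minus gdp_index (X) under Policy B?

Policy A (N + 49, B := 61):
  F = 160
  N = 135 + 49 = 184
  B = 61
  Y = 10 − 5·160 + 5·61 = -485
  X = 176 − 5·184 + 6·(-485) = -3654
Policy B (Y := 88):
  F = 160
  N = 135
  B = 239 − 160 + 3·135 = 484
  Y = 88
  X = 176 − 5·135 + 6·88 = 29
X: -3654 − 29 = -3683

-3683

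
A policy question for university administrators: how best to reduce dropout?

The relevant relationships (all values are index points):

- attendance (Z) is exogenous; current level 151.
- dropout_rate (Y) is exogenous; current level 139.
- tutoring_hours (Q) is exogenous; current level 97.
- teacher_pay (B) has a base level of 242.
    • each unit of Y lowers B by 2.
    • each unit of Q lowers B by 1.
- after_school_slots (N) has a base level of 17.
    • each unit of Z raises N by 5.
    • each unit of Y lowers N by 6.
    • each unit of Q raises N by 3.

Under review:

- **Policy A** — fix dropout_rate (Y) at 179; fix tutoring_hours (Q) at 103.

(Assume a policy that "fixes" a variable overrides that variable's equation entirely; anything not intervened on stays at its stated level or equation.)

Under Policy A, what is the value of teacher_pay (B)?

Policy A (Y := 179, Q := 103):
  Y = 179
  Q = 103
  B = 242 − 2·179 − 103 = -219

-219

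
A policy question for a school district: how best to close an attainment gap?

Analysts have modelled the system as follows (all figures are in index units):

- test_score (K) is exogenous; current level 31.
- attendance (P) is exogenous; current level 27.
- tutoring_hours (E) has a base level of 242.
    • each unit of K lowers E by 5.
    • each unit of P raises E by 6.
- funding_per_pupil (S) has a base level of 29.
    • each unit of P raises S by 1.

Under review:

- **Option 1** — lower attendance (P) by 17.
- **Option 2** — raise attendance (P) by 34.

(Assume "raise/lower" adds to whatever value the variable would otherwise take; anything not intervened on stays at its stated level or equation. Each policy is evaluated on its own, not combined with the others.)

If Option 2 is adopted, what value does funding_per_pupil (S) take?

Option 2 (P + 34):
  P = 27 + 34 = 61
  S = 29 + 61 = 90

90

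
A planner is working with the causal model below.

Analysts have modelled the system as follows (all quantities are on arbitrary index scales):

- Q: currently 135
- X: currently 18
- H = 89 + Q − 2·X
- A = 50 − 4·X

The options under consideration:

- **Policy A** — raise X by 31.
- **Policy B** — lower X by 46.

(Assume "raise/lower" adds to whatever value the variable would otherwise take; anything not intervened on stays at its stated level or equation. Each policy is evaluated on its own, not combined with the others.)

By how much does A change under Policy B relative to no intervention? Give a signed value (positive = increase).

Baseline:
  X = 18
  A = 50 − 4·18 = -22
Policy B (X − 46):
  X = 18 − 46 = -28
  A = 50 − 4·(-28) = 162
Change in A: 162 − (-22) = 184

184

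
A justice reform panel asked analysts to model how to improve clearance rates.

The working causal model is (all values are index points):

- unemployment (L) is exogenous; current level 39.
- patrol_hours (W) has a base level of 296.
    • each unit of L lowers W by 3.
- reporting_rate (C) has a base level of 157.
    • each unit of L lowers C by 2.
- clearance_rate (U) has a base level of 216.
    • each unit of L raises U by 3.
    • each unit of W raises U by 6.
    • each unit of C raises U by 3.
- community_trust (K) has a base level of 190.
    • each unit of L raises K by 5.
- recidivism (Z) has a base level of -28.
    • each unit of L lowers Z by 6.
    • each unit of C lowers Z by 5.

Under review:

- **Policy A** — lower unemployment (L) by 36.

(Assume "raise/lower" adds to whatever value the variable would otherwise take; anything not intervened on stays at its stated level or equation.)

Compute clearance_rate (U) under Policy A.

2400

Policy A (L − 36):
  L = 39 − 36 = 3
  W = 296 − 3·3 = 287
  C = 157 − 2·3 = 151
  U = 216 + 3·3 + 6·287 + 3·151 = 2400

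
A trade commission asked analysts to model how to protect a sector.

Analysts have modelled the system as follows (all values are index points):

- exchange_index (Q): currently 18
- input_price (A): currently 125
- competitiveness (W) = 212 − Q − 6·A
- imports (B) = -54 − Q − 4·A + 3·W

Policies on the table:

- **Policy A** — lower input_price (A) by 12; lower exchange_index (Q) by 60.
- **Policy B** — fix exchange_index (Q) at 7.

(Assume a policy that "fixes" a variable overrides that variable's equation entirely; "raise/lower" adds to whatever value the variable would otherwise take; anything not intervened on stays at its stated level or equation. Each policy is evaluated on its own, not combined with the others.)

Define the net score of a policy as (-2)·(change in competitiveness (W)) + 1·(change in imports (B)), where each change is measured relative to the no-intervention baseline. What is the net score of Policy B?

22

Baseline:
  Q = 18
  A = 125
  W = 212 − 18 − 6·125 = -556
  B = -54 − 18 − 4·125 + 3·(-556) = -2240
Policy B (Q := 7):
  Q = 7
  A = 125
  W = 212 − 7 − 6·125 = -545
  B = -54 − 7 − 4·125 + 3·(-545) = -2196
ΔW = -545 − (-556) = 11; ΔB = -2196 − (-2240) = 44
Score = (-2)·11 + 1·44 = 22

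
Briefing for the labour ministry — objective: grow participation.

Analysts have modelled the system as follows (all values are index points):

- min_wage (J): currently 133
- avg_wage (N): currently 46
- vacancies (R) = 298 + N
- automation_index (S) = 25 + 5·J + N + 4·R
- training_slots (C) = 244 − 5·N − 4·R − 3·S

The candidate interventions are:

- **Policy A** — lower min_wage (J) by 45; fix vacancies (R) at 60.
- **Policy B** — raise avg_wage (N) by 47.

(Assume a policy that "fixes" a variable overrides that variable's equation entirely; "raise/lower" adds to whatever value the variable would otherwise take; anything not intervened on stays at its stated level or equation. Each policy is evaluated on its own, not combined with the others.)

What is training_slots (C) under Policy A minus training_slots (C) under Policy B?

6347

Policy A (J − 45, R := 60):
  J = 133 − 45 = 88
  N = 46
  R = 60
  S = 25 + 5·88 + 46 + 4·60 = 751
  C = 244 − 5·46 − 4·60 − 3·751 = -2479
Policy B (N + 47):
  J = 133
  N = 46 + 47 = 93
  R = 298 + 93 = 391
  S = 25 + 5·133 + 93 + 4·391 = 2347
  C = 244 − 5·93 − 4·391 − 3·2347 = -8826
C: -2479 − (-8826) = 6347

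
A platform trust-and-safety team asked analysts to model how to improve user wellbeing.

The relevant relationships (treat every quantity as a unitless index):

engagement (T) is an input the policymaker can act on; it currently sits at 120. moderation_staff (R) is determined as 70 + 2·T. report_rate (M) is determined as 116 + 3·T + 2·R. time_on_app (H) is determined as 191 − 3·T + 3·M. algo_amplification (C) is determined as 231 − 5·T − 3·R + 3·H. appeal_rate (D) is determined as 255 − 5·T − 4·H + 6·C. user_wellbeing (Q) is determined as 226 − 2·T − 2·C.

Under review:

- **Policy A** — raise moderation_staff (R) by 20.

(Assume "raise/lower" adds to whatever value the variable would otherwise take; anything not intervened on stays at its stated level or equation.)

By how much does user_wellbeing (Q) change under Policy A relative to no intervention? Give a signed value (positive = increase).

Baseline:
  T = 120
  R = 70 + 2·120 = 310
  M = 116 + 3·120 + 2·310 = 1096
  H = 191 − 3·120 + 3·1096 = 3119
  C = 231 − 5·120 − 3·310 + 3·3119 = 8058
  Q = 226 − 2·120 − 2·8058 = -16130
Policy A (R + 20):
  T = 120
  R = 70 + 2·120 (+20 from intervention) = 330
  M = 116 + 3·120 + 2·330 = 1136
  H = 191 − 3·120 + 3·1136 = 3239
  C = 231 − 5·120 − 3·330 + 3·3239 = 8358
  Q = 226 − 2·120 − 2·8358 = -16730
Change in Q: -16730 − (-16130) = -600

-600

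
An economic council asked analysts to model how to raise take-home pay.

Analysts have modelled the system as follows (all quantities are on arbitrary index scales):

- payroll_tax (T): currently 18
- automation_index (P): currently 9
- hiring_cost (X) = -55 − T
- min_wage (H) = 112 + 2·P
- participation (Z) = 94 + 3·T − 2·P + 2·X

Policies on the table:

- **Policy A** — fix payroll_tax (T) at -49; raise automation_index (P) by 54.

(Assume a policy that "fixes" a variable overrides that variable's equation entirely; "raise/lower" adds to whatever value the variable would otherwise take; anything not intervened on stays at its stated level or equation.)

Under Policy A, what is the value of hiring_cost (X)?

Policy A (T := -49, P + 54):
  T = -49
  X = -55 − (-49) = -6

-6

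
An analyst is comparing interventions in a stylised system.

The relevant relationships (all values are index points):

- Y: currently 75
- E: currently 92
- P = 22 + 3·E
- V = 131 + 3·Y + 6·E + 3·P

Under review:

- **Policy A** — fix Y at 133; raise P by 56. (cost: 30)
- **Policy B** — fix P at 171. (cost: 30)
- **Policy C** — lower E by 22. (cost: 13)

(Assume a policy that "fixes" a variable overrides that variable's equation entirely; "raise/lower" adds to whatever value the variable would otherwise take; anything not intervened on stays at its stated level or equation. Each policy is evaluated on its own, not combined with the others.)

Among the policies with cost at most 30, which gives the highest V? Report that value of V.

2144

Policy A (Y := 133, P + 56):
  Y = 133
  E = 92
  P = 22 + 3·92 (+56 from intervention) = 354
  V = 131 + 3·133 + 6·92 + 3·354 = 2144
Policy B (P := 171):
  Y = 75
  E = 92
  P = 171
  V = 131 + 3·75 + 6·92 + 3·171 = 1421
Policy C (E − 22):
  Y = 75
  E = 92 − 22 = 70
  P = 22 + 3·70 = 232
  V = 131 + 3·75 + 6·70 + 3·232 = 1472
Comparing — Policy A: V=2144, Policy B: V=1421, Policy C: V=1472. Highest is 2144 (Policy A).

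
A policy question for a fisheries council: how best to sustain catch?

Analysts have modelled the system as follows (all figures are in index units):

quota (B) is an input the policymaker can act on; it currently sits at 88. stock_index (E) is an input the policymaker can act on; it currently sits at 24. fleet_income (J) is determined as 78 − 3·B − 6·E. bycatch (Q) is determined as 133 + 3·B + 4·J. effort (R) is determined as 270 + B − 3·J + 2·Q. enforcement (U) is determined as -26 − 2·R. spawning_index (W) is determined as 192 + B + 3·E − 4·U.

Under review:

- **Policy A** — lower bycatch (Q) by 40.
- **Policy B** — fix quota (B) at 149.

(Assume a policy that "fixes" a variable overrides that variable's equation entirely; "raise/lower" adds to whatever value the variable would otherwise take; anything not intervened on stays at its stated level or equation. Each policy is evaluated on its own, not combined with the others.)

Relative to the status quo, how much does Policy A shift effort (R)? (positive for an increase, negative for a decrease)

-80

Baseline:
  B = 88
  E = 24
  J = 78 − 3·88 − 6·24 = -330
  Q = 133 + 3·88 + 4·(-330) = -923
  R = 270 + 88 − 3·(-330) + 2·(-923) = -498
Policy A (Q − 40):
  B = 88
  E = 24
  J = 78 − 3·88 − 6·24 = -330
  Q = 133 + 3·88 + 4·(-330) (−40 from intervention) = -963
  R = 270 + 88 − 3·(-330) + 2·(-963) = -578
Change in R: -578 − (-498) = -80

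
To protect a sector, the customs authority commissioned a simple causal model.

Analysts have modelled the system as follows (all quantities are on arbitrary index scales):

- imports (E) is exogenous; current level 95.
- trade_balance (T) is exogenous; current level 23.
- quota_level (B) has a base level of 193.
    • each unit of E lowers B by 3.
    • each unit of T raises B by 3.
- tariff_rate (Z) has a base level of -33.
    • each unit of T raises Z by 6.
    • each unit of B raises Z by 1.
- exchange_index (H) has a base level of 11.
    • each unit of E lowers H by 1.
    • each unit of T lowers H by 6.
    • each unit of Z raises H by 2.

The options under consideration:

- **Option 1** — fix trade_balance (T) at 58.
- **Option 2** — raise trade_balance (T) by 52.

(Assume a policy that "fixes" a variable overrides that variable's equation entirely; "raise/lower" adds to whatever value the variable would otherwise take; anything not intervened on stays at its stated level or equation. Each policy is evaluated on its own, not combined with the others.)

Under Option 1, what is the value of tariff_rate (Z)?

397

Option 1 (T := 58):
  E = 95
  T = 58
  B = 193 − 3·95 + 3·58 = 82
  Z = -33 + 6·58 + 82 = 397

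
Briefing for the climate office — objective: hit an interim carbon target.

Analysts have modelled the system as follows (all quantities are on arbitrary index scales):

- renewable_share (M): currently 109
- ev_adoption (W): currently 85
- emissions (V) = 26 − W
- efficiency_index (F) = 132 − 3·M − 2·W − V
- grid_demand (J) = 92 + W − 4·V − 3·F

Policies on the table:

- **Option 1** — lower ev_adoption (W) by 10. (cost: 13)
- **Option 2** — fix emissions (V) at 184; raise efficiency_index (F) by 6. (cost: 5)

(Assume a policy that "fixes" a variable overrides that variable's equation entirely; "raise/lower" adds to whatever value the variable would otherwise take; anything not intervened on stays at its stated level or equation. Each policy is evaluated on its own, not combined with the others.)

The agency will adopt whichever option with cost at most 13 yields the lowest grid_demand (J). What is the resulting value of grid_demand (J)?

Option 1 (W − 10):
  M = 109
  W = 85 − 10 = 75
  V = 26 − 75 = -49
  F = 132 − 3·109 − 2·75 − (-49) = -296
  J = 92 + 75 − 4·(-49) − 3·(-296) = 1251
Option 2 (V := 184, F + 6):
  M = 109
  W = 85
  V = 184
  F = 132 − 3·109 − 2·85 − 184 (+6 from intervention) = -543
  J = 92 + 85 − 4·184 − 3·(-543) = 1070
Comparing — Option 1: J=1251, Option 2: J=1070. Lowest is 1070 (Option 2).

1070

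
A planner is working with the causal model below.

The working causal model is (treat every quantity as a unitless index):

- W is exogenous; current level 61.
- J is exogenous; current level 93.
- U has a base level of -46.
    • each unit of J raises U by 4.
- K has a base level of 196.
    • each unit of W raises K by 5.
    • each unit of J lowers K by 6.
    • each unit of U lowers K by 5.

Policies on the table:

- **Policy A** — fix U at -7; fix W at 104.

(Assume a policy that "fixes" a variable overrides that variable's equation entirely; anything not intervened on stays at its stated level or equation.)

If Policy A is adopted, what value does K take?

Policy A (U := -7, W := 104):
  W = 104
  J = 93
  U = -7
  K = 196 + 5·104 − 6·93 − 5·(-7) = 193

193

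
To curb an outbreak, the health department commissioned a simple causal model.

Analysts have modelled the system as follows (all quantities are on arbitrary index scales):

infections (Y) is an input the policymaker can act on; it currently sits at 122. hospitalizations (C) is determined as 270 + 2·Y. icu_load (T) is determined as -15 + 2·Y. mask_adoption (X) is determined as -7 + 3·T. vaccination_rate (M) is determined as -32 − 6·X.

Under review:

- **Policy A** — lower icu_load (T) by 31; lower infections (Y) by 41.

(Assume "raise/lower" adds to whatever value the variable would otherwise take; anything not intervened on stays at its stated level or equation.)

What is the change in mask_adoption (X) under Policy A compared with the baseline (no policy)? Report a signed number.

Baseline:
  Y = 122
  T = -15 + 2·122 = 229
  X = -7 + 3·229 = 680
Policy A (T − 31, Y − 41):
  Y = 122 − 41 = 81
  T = -15 + 2·81 (−31 from intervention) = 116
  X = -7 + 3·116 = 341
Change in X: 341 − 680 = -339

-339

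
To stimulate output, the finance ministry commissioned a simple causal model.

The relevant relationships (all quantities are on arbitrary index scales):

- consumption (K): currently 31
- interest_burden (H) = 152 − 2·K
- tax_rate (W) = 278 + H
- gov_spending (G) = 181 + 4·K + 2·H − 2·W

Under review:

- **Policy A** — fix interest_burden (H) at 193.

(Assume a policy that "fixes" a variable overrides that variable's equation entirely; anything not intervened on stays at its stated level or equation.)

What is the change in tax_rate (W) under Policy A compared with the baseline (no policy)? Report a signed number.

Baseline:
  K = 31
  H = 152 − 2·31 = 90
  W = 278 + 90 = 368
Policy A (H := 193):
  K = 31
  H = 193
  W = 278 + 193 = 471
Change in W: 471 − 368 = 103

103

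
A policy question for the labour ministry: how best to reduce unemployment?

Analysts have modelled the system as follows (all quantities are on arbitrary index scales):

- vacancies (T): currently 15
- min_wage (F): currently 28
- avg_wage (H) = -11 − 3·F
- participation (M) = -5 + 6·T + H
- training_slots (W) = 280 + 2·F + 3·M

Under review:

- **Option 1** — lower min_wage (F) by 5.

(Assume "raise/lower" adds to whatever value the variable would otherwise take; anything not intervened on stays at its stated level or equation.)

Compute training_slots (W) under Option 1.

341

Option 1 (F − 5):
  T = 15
  F = 28 − 5 = 23
  H = -11 − 3·23 = -80
  M = -5 + 6·15 + (-80) = 5
  W = 280 + 2·23 + 3·5 = 341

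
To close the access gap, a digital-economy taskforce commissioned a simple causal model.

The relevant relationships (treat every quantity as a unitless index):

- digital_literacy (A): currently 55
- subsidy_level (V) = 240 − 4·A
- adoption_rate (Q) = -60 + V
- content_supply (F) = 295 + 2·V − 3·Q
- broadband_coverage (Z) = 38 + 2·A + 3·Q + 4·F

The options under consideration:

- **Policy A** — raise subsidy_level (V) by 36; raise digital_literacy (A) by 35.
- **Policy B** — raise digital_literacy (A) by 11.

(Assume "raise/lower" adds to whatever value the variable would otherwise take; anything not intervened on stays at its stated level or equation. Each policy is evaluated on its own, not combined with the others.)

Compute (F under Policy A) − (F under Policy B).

60

Policy A (V + 36, A + 35):
  A = 55 + 35 = 90
  V = 240 − 4·90 (+36 from intervention) = -84
  Q = -60 + (-84) = -144
  F = 295 + 2·(-84) − 3·(-144) = 559
Policy B (A + 11):
  A = 55 + 11 = 66
  V = 240 − 4·66 = -24
  Q = -60 + (-24) = -84
  F = 295 + 2·(-24) − 3·(-84) = 499
F: 559 − 499 = 60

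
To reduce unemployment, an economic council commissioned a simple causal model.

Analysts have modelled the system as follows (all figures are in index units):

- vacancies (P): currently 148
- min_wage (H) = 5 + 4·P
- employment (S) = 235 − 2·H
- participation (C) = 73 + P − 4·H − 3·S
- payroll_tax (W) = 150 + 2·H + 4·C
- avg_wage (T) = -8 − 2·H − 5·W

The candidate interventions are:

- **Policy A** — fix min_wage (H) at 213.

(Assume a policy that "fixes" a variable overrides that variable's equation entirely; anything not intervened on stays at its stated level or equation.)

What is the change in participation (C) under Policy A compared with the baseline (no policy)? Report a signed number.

Baseline:
  P = 148
  H = 5 + 4·148 = 597
  S = 235 − 2·597 = -959
  C = 73 + 148 − 4·597 − 3·(-959) = 710
Policy A (H := 213):
  P = 148
  H = 213
  S = 235 − 2·213 = -191
  C = 73 + 148 − 4·213 − 3·(-191) = -58
Change in C: -58 − 710 = -768

-768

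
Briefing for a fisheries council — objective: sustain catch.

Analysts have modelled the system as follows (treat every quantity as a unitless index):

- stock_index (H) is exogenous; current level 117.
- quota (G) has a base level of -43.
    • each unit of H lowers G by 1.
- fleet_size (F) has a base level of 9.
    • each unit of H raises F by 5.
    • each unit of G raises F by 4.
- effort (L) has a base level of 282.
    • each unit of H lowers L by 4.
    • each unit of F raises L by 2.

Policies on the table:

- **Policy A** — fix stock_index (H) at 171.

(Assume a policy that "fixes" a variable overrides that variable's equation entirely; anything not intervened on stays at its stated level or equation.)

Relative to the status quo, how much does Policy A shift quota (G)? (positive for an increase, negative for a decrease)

-54

Baseline:
  H = 117
  G = -43 − 117 = -160
Policy A (H := 171):
  H = 171
  G = -43 − 171 = -214
Change in G: -214 − (-160) = -54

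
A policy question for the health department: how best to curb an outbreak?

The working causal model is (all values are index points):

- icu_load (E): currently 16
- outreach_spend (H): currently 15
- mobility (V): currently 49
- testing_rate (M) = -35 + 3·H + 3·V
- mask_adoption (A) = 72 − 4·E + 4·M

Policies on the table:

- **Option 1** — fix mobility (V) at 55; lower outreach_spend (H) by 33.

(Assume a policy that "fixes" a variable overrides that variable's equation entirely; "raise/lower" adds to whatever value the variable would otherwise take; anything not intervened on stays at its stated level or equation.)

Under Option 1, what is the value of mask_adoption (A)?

Option 1 (V := 55, H − 33):
  E = 16
  H = 15 − 33 = -18
  V = 55
  M = -35 + 3·(-18) + 3·55 = 76
  A = 72 − 4·16 + 4·76 = 312

312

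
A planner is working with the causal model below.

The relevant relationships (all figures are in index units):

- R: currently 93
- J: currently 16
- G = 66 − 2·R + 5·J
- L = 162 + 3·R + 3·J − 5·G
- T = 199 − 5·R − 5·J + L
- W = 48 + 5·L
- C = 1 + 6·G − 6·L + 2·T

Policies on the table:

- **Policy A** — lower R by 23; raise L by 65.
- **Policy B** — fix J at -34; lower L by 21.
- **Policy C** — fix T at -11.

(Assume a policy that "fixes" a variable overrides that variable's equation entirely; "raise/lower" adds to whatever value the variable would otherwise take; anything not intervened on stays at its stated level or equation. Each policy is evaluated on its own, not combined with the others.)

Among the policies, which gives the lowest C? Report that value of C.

-9003

Policy A (R − 23, L + 65):
  R = 93 − 23 = 70
  J = 16
  G = 66 − 2·70 + 5·16 = 6
  L = 162 + 3·70 + 3·16 − 5·6 (+65 from intervention) = 455
  T = 199 − 5·70 − 5·16 + 455 = 224
  C = 1 + 6·6 − 6·455 + 2·224 = -2245
Policy B (J := -34, L − 21):
  R = 93
  J = -34
  G = 66 − 2·93 + 5·(-34) = -290
  L = 162 + 3·93 + 3·(-34) − 5·(-290) (−21 from intervention) = 1768
  T = 199 − 5·93 − 5·(-34) + 1768 = 1672
  C = 1 + 6·(-290) − 6·1768 + 2·1672 = -9003
Policy C (T := -11):
  R = 93
  J = 16
  G = 66 − 2·93 + 5·16 = -40
  L = 162 + 3·93 + 3·16 − 5·(-40) = 689
  T = -11
  C = 1 + 6·(-40) − 6·689 + 2·(-11) = -4395
Comparing — Policy A: C=-2245, Policy B: C=-9003, Policy C: C=-4395. Lowest is -9003 (Policy B).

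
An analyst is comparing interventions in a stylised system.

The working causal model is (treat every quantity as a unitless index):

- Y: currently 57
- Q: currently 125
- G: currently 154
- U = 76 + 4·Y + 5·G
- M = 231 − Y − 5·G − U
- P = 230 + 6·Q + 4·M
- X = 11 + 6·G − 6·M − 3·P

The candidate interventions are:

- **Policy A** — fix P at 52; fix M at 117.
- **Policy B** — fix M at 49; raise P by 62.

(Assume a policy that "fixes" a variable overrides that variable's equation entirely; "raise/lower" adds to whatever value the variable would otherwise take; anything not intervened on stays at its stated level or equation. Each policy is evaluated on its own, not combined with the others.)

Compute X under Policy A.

77

Policy A (P := 52, M := 117):
  Y = 57
  Q = 125
  G = 154
  U = 76 + 4·57 + 5·154 = 1074
  M = 117
  P = 52
  X = 11 + 6·154 − 6·117 − 3·52 = 77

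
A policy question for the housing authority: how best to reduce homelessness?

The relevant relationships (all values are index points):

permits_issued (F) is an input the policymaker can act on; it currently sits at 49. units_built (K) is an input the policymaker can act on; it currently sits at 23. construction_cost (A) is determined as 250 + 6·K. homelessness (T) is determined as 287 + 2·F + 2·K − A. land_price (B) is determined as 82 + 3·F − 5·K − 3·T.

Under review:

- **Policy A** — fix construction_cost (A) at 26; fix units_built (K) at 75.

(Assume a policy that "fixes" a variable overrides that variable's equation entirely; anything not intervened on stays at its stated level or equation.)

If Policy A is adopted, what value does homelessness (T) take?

Policy A (A := 26, K := 75):
  F = 49
  K = 75
  A = 26
  T = 287 + 2·49 + 2·75 − 26 = 509

509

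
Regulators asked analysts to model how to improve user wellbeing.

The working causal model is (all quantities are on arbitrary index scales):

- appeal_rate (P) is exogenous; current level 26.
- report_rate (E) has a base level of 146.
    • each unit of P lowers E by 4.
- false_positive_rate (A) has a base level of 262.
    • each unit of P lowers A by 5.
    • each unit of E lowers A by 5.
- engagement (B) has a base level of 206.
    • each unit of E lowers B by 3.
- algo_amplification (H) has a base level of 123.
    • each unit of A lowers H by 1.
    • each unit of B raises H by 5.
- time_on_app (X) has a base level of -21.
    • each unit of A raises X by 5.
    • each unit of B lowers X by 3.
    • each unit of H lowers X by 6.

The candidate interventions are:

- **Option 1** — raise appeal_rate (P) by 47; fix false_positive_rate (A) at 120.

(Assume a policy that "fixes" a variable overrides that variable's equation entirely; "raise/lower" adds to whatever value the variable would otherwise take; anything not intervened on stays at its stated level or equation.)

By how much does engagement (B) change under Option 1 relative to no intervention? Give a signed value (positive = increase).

Baseline:
  P = 26
  E = 146 − 4·26 = 42
  B = 206 − 3·42 = 80
Option 1 (P + 47, A := 120):
  P = 26 + 47 = 73
  E = 146 − 4·73 = -146
  B = 206 − 3·(-146) = 644
Change in B: 644 − 80 = 564

564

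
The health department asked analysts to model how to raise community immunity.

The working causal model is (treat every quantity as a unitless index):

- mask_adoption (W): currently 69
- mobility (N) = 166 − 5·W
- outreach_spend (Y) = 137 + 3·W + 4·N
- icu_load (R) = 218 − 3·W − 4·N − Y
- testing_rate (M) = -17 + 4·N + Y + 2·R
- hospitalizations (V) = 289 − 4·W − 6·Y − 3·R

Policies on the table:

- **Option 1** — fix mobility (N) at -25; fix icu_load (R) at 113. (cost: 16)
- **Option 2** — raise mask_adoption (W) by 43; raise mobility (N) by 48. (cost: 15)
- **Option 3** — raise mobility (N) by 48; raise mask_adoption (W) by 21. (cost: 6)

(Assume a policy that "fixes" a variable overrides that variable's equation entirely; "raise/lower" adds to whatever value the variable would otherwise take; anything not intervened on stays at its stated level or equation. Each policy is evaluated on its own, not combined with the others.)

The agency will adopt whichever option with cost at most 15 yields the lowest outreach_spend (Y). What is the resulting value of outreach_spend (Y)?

Option 2 (W + 43, N + 48):
  W = 69 + 43 = 112
  N = 166 − 5·112 (+48 from intervention) = -346
  Y = 137 + 3·112 + 4·(-346) = -911
Option 3 (N + 48, W + 21):
  W = 69 + 21 = 90
  N = 166 − 5·90 (+48 from intervention) = -236
  Y = 137 + 3·90 + 4·(-236) = -537
Comparing — Option 2: Y=-911, Option 3: Y=-537. Lowest is -911 (Option 2).

-911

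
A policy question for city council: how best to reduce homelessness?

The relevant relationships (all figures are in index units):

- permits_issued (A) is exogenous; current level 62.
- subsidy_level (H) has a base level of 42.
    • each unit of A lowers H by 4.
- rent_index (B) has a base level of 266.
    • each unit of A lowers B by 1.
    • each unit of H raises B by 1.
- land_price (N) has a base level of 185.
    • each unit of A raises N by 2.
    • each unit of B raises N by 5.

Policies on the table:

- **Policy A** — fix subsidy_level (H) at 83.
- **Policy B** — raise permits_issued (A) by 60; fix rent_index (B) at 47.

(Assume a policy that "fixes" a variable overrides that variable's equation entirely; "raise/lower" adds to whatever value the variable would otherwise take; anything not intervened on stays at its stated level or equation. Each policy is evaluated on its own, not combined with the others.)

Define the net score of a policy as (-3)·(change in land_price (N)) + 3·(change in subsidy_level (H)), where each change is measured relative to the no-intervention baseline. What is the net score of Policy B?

-1815

Baseline:
  A = 62
  H = 42 − 4·62 = -206
  B = 266 − 62 + (-206) = -2
  N = 185 + 2·62 + 5·(-2) = 299
Policy B (A + 60, B := 47):
  A = 62 + 60 = 122
  H = 42 − 4·122 = -446
  B = 47
  N = 185 + 2·122 + 5·47 = 664
ΔN = 664 − 299 = 365; ΔH = -446 − (-206) = -240
Score = (-3)·365 + 3·(-240) = -1815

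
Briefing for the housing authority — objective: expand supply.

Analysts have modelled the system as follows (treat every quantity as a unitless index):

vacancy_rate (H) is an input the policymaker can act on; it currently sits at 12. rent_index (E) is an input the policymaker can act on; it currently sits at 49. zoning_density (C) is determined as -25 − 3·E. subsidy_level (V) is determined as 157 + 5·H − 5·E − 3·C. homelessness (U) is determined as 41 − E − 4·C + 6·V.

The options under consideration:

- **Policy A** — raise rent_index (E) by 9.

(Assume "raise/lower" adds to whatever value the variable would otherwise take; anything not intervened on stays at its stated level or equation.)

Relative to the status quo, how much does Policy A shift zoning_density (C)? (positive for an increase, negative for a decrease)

Baseline:
  E = 49
  C = -25 − 3·49 = -172
Policy A (E + 9):
  E = 49 + 9 = 58
  C = -25 − 3·58 = -199
Change in C: -199 − (-172) = -27

-27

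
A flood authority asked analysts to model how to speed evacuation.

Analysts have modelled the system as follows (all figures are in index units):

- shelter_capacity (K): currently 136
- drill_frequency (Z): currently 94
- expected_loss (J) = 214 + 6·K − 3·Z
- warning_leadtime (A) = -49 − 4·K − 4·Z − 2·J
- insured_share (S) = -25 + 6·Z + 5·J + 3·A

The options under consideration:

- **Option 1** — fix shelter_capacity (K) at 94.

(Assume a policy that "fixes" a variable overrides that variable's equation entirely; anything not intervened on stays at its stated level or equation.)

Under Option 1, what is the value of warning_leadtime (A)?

Option 1 (K := 94):
  K = 94
  Z = 94
  J = 214 + 6·94 − 3·94 = 496
  A = -49 − 4·94 − 4·94 − 2·496 = -1793

-1793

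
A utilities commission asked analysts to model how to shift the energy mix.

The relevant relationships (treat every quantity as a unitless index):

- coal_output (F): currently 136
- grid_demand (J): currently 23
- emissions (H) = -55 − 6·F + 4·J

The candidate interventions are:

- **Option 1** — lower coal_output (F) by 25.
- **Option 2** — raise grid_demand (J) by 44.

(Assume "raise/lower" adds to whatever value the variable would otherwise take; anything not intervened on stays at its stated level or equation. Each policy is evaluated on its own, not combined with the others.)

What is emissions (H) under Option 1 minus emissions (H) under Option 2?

Option 1 (F − 25):
  F = 136 − 25 = 111
  J = 23
  H = -55 − 6·111 + 4·23 = -629
Option 2 (J + 44):
  F = 136
  J = 23 + 44 = 67
  H = -55 − 6·136 + 4·67 = -603
H: -629 − (-603) = -26

-26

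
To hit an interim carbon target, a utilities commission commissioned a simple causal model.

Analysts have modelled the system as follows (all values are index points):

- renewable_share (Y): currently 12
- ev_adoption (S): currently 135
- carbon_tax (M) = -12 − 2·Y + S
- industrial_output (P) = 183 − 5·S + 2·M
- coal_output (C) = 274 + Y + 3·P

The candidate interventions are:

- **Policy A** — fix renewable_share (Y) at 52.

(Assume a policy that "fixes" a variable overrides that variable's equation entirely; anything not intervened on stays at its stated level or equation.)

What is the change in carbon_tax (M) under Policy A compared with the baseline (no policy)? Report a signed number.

Baseline:
  Y = 12
  S = 135
  M = -12 − 2·12 + 135 = 99
Policy A (Y := 52):
  Y = 52
  S = 135
  M = -12 − 2·52 + 135 = 19
Change in M: 19 − 99 = -80

-80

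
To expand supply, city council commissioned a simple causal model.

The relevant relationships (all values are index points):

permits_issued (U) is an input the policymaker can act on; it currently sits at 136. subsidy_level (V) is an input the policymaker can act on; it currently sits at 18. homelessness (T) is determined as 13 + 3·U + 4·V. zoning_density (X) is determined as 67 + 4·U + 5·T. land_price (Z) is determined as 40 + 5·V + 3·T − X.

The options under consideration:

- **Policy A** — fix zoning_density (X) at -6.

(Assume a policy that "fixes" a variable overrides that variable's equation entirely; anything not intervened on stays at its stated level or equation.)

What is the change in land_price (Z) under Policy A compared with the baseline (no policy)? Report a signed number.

3082

Baseline:
  U = 136
  V = 18
  T = 13 + 3·136 + 4·18 = 493
  X = 67 + 4·136 + 5·493 = 3076
  Z = 40 + 5·18 + 3·493 − 3076 = -1467
Policy A (X := -6):
  U = 136
  V = 18
  T = 13 + 3·136 + 4·18 = 493
  X = -6
  Z = 40 + 5·18 + 3·493 − (-6) = 1615
Change in Z: 1615 − (-1467) = 3082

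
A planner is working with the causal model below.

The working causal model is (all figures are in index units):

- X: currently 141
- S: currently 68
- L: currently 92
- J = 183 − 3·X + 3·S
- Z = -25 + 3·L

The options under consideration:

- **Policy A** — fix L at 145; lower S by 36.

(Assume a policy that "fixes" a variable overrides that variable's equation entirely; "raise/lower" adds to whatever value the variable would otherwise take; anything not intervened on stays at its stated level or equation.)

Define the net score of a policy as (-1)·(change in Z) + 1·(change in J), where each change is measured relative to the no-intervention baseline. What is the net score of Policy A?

Baseline:
  X = 141
  S = 68
  L = 92
  J = 183 − 3·141 + 3·68 = -36
  Z = -25 + 3·92 = 251
Policy A (L := 145, S − 36):
  X = 141
  S = 68 − 36 = 32
  L = 145
  J = 183 − 3·141 + 3·32 = -144
  Z = -25 + 3·145 = 410
ΔZ = 410 − 251 = 159; ΔJ = -144 − (-36) = -108
Score = (-1)·159 + 1·(-108) = -267

-267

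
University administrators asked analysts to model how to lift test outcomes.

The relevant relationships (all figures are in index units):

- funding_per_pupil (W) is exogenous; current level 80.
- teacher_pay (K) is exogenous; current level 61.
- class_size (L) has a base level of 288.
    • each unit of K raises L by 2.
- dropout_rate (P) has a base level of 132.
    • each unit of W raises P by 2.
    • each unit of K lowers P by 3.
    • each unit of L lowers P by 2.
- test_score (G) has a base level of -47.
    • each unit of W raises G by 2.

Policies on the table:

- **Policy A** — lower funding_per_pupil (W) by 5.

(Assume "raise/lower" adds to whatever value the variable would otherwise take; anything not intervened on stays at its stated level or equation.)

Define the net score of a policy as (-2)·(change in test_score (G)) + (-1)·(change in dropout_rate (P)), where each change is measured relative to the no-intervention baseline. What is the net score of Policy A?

30

Baseline:
  W = 80
  K = 61
  L = 288 + 2·61 = 410
  P = 132 + 2·80 − 3·61 − 2·410 = -711
  G = -47 + 2·80 = 113
Policy A (W − 5):
  W = 80 − 5 = 75
  K = 61
  L = 288 + 2·61 = 410
  P = 132 + 2·75 − 3·61 − 2·410 = -721
  G = -47 + 2·75 = 103
ΔG = 103 − 113 = -10; ΔP = -721 − (-711) = -10
Score = (-2)·(-10) + (-1)·(-10) = 30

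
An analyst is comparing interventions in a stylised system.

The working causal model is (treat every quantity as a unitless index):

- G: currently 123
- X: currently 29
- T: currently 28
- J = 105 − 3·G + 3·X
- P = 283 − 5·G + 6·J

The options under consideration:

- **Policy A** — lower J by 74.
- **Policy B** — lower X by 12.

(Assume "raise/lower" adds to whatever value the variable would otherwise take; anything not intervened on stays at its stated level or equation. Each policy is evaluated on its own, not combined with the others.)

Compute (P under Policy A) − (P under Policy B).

-228

Policy A (J − 74):
  G = 123
  X = 29
  J = 105 − 3·123 + 3·29 (−74 from intervention) = -251
  P = 283 − 5·123 + 6·(-251) = -1838
Policy B (X − 12):
  G = 123
  X = 29 − 12 = 17
  J = 105 − 3·123 + 3·17 = -213
  P = 283 − 5·123 + 6·(-213) = -1610
P: -1838 − (-1610) = -228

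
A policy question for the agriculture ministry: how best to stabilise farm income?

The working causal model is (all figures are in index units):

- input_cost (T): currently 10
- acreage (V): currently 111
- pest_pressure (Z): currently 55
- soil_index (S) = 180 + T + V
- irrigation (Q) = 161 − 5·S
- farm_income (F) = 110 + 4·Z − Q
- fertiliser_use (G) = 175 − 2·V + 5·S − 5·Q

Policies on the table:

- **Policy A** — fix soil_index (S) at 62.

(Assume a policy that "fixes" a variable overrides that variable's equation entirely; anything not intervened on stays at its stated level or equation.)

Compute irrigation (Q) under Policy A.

-149

Policy A (S := 62):
  T = 10
  V = 111
  S = 62
  Q = 161 − 5·62 = -149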